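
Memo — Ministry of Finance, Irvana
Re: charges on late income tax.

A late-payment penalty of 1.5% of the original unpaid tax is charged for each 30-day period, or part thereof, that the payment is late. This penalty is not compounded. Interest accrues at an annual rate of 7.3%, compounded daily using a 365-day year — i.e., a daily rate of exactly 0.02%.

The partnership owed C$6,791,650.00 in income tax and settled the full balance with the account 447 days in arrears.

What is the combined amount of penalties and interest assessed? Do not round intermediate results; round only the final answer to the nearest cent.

C$2,163,196.23

Penalty periods: ⌈447/30⌉ = 15; penalty = 15 × 1.5% × C$6,791,650.00 = C$1,528,121.25
Interest: C$6,791,650.00 × ((1 + 0.0002)^447 − 1) = C$6,791,650.00 × 0.09350820… = C$635,074.9757…
Penalties + interest = C$1,528,121.2500 + C$635,074.9757… = C$2,163,196.23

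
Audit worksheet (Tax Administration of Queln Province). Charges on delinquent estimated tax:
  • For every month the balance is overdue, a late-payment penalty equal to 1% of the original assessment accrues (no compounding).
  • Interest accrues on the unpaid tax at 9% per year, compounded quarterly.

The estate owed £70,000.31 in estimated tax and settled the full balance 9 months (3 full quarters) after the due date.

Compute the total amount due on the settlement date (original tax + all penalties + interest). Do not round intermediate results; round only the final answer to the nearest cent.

£81,132.47

Late-payment penalty: 9 × 1% × £70,000.31 = £6,300.03…
Interest (9%/yr ÷ 4 = 2.25%/quarter): £70,000.31 × ((1 + 0.0225)^3 − 1) = £4,832.1312…
Total = £70,000.31 + £6,300.0279 + £4,832.1312… = £81,132.47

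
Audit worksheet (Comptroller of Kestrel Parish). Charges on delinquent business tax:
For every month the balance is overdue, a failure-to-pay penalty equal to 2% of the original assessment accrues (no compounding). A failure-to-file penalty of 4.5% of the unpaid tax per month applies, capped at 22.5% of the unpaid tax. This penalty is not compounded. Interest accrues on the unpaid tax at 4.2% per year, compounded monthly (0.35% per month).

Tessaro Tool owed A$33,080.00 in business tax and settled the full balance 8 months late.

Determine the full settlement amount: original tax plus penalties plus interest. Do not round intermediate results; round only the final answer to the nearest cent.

A$46,753.47

Failure-to-file: 8 × 4.5% × A$33,080.00 = A$11,908.80, capped at 22.5% × A$33,080.00 = A$7,443.00
Failure-to-pay penalty: 8 × 2% × A$33,080.00 = A$5,292.80
Interest: A$33,080.00 × ((1 + 0.0035)^8 − 1) = A$33,080.00 × 0.0283454… = A$937.6662…
Total = A$33,080.00 + A$12,735.8000 + A$937.6662… = A$46,753.47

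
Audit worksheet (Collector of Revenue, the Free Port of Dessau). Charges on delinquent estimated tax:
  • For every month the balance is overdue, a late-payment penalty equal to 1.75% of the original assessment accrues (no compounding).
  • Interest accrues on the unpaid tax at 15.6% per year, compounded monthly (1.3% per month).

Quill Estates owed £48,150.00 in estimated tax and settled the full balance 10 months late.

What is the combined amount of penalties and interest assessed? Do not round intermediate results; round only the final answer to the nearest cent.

£15,064.92

Late-payment penalty: 10 × 1.75% × £48,150.00 = £8,426.25
Interest: £48,150.00 × ((1 + 0.013)^10 − 1) = £48,150.00 × 0.1378747… = £6,638.6684…
Penalties + interest = £8,426.2500 + £6,638.6684… = £15,064.92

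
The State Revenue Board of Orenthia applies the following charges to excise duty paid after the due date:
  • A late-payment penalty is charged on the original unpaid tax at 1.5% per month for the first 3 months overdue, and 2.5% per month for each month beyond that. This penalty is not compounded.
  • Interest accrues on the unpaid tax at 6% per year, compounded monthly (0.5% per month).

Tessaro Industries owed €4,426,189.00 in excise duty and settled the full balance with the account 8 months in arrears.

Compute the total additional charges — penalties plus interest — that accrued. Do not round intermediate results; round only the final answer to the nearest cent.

Penalty, months 1–3: 3 × 1.5% × €4,426,189.00 = €199,178.51…
Penalty, months 4–8: 5 × 2.5% × €4,426,189.00 = €553,273.63…
Interest: €4,426,189.00 × ((1 + 0.005)^8 − 1) = €4,426,189.00 × 0.0407070… = €180,177.0700…
Penalties + interest = €752,452.1300 + €180,177.0700… = €932,629.20

€932,629.20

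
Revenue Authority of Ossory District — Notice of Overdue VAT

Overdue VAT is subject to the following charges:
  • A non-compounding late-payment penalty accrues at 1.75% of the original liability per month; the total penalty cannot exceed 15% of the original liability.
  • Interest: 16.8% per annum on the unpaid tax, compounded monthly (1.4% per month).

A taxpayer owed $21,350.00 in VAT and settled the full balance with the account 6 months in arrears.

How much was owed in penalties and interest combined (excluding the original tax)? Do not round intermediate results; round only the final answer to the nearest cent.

$4,099.10

Penalty: 6 × 1.75% × $21,350.00 = $2,241.75 (below the 15% cap of $3,202.50)
Interest: $21,350.00 × ((1 + 0.014)^6 − 1) = $21,350.00 × 0.0869955… = $1,857.3531…
Penalties + interest = $2,241.7500 + $1,857.3531… = $4,099.10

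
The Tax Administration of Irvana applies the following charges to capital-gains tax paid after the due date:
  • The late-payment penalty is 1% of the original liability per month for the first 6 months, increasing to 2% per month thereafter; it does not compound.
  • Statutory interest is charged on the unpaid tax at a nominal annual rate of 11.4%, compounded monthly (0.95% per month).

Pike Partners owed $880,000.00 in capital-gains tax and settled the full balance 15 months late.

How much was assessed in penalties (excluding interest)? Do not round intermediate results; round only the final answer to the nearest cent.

Penalty, months 1–6: 6 × 1% × $880,000.00 = $52,800.00
Penalty, months 7–15: 9 × 2% × $880,000.00 = $158,400.00
Total penalty = $52,800.00 + $158,400.00 = $211,200.00

$211,200.00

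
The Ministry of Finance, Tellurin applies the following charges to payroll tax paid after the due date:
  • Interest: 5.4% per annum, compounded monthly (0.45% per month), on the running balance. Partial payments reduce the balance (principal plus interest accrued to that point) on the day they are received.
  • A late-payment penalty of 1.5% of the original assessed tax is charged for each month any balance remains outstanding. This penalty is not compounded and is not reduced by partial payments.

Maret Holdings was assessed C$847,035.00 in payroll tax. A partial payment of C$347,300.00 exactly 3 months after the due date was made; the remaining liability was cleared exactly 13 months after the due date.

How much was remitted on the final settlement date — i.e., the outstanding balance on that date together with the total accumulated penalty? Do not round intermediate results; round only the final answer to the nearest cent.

C$699,869.78

Balance at month 3: C$847,035.0000 × (1 + 0.0045)^3 = C$858,521.5071…
After C$347,300.00 payment: C$858,521.5071… − C$347,300.00 = C$511,221.5071…
Balance at month 13: C$511,221.5071… × (1 + 0.0045)^10 = C$534,697.9599…
Penalty: 13 × 1.5% × C$847,035.00 = C$165,171.83…
Final settlement = outstanding balance + penalty = C$534,697.9599… + C$165,171.83… = C$699,869.78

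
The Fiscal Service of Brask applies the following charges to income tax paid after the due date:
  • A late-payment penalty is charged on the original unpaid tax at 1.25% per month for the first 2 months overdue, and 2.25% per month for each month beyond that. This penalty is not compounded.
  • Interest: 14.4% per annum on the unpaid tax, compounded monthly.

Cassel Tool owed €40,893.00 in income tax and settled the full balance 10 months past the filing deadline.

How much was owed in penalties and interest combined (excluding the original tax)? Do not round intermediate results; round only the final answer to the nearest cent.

Penalty, months 1–2: 2 × 1.25% × €40,893.00 = €1,022.33…
Penalty, months 3–10: 8 × 2.25% × €40,893.00 = €7,360.74
Interest (14.4%/yr ÷ 12 = 1.2%/month): €40,893.00 × ((1 + 0.012)^10 − 1) = €5,180.8069…
Penalties + interest = €8,383.0650 + €5,180.8069… = €13,563.87

€13,563.87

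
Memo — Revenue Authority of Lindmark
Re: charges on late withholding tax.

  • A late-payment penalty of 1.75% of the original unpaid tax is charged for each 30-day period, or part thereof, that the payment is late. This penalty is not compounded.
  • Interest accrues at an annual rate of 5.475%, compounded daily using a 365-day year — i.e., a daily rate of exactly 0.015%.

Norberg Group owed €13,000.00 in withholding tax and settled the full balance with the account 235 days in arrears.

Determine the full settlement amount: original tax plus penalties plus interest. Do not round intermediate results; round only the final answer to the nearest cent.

€15,286.39

Penalty periods: ⌈235/30⌉ = 8; penalty = 8 × 1.75% × €13,000.00 = €1,820.00
Interest: €13,000.00 × ((1 + 0.00015)^235 − 1) = €13,000.00 × 0.03587591… = €466.3868…
Total = €13,000.00 + €1,820.0000 + €466.3868… = €15,286.39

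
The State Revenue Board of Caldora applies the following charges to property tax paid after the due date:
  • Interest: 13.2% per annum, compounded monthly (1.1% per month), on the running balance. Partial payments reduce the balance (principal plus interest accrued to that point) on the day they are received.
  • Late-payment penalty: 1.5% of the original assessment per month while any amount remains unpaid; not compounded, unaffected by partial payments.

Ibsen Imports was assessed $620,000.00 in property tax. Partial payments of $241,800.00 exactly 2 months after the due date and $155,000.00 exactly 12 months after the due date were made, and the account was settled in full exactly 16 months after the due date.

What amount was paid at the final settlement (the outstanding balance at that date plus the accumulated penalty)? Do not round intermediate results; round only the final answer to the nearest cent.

$443,647.70

Balance at month 2: $620,000.0000 × (1 + 0.011)^2 = $633,715.0200
After $241,800.00 payment: $633,715.0200 − $241,800.00 = $391,915.0200
Balance at month 12: $391,915.0200 × (1 + 0.011)^10 = $437,223.4672…
After $155,000.00 payment: $437,223.4672… − $155,000.00 = $282,223.4672…
Balance at month 16: $282,223.4672… × (1 + 0.011)^4 = $294,847.7007…
Penalty: 16 × 1.5% × $620,000.00 = $148,800.00
Final settlement = outstanding balance + penalty = $294,847.7007… + $148,800.00 = $443,647.70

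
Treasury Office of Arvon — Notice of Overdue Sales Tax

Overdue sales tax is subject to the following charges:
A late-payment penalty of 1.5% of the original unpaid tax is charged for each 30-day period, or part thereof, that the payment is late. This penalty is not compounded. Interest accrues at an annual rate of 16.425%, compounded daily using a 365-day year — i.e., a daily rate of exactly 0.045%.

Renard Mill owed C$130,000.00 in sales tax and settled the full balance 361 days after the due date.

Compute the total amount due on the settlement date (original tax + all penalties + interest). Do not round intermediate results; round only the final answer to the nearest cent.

Penalty periods: ⌈361/30⌉ = 13; penalty = 13 × 1.5% × C$130,000.00 = C$25,350.00
Interest: C$130,000.00 × ((1 + 0.00045)^361 − 1) = C$130,000.00 × 0.17634651… = C$22,925.0466…
Total = C$130,000.00 + C$25,350.0000 + C$22,925.0466… = C$178,275.05

C$178,275.05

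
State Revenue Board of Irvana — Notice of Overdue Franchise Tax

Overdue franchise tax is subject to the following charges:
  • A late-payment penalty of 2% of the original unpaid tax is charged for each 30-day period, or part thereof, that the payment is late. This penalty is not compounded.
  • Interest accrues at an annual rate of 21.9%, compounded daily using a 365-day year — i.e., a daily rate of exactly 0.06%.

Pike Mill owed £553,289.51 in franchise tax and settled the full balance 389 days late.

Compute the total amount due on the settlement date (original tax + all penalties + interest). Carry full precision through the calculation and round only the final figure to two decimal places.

£842,548.24

Penalty periods: ⌈389/30⌉ = 13; penalty = 13 × 2% × £553,289.51 = £143,855.27…
Interest: £553,289.51 × ((1 + 0.0006)^389 − 1) = £553,289.51 × 0.26279814… = £145,403.4564…
Total = £553,289.51 + £143,855.2726 + £145,403.4564… = £842,548.24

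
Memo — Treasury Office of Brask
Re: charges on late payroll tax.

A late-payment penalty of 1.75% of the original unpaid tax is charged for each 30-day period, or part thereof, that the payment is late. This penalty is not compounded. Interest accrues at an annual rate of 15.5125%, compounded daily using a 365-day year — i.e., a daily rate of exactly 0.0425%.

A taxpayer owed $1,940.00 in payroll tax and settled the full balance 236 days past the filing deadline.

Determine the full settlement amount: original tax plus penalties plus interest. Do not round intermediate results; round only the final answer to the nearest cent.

Penalty periods: ⌈236/30⌉ = 8; penalty = 8 × 1.75% × $1,940.00 = $271.60
Interest: $1,940.00 × ((1 + 0.000425)^236 − 1) = $1,940.00 × 0.10547896… = $204.6292…
Total = $1,940.00 + $271.6000 + $204.6292… = $2,416.23

$2,416.23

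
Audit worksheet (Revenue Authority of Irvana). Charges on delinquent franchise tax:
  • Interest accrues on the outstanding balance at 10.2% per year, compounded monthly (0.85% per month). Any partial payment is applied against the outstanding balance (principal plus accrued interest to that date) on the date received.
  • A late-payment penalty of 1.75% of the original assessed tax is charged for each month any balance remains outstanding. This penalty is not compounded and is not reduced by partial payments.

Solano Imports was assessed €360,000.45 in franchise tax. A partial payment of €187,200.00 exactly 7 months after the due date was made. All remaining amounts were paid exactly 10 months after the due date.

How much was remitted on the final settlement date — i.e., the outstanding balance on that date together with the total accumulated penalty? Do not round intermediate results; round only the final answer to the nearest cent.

€262,783.66

Balance at month 7: €360,000.4500 × (1 + 0.0085)^7 = €381,974.4916…
After €187,200.00 payment: €381,974.4916… − €187,200.00 = €194,774.4916…
Balance at month 10: €194,774.4916… × (1 + 0.0085)^3 = €199,783.5781…
Penalty: 10 × 1.75% × €360,000.45 = €63,000.08…
Final settlement = outstanding balance + penalty = €199,783.5781… + €63,000.08… = €262,783.66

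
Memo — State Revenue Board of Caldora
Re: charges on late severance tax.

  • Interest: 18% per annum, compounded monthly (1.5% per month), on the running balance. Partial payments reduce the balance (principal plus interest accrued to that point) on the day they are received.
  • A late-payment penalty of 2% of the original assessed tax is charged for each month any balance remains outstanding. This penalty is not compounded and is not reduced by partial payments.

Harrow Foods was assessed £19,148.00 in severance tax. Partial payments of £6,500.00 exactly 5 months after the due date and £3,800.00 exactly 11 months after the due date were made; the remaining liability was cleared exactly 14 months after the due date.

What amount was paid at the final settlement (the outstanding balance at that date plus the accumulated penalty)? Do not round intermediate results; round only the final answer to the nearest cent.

Balance at month 5: £19,148.0000 × (1 + 0.015)^5 = £20,627.8341…
After £6,500.00 payment: £20,627.8341… − £6,500.00 = £14,127.8341…
Balance at month 11: £14,127.8341… × (1 + 0.015)^6 = £15,447.9850…
After £3,800.00 payment: £15,447.9850… − £3,800.00 = £11,647.9850…
Balance at month 14: £11,647.9850… × (1 + 0.015)^3 = £12,180.0461…
Penalty: 14 × 2% × £19,148.00 = £5,361.44
Final settlement = outstanding balance + penalty = £12,180.0461… + £5,361.44 = £17,541.49

£17,541.49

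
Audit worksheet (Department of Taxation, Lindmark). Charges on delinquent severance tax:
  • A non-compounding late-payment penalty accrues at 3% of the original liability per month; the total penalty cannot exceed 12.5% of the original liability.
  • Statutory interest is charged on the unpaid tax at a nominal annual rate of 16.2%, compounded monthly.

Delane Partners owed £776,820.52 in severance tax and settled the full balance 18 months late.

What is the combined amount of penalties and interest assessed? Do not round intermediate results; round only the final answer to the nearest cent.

£309,172.63

Penalty (uncapped): 18 × 3% × £776,820.52 = £419,483.08…; cap = 12.5% × £776,820.52 = £97,102.57… → penalty = £97,102.57…
Interest (16.2%/yr ÷ 12 = 1.35%/month): £776,820.52 × ((1 + 0.0135)^18 − 1) = £212,070.0685…
Penalties + interest = £97,102.5650 + £212,070.0685… = £309,172.63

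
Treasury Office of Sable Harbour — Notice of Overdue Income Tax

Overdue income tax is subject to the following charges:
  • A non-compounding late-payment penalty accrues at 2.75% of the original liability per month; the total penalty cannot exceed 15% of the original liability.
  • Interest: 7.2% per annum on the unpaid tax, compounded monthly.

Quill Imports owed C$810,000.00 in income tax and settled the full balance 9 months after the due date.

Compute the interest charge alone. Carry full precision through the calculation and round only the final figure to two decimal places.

C$44,804.59

Interest (7.2%/yr ÷ 12 = 0.6%/month): C$810,000.00 × ((1 + 0.006)^9 − 1) = C$44,804.5897…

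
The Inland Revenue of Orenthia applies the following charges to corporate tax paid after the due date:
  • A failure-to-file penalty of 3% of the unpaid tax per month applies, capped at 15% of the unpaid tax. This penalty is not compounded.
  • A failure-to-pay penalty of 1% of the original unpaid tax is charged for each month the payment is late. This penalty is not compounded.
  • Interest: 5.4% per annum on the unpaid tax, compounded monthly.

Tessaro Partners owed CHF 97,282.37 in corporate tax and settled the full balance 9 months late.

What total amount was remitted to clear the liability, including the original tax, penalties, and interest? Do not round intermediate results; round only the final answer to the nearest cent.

Failure-to-file: 9 × 3% × CHF 97,282.37 = CHF 26,266.24…, capped at 15% × CHF 97,282.37 = CHF 14,592.36…
Failure-to-pay penalty: 9 × 1% × CHF 97,282.37 = CHF 8,755.41…
Interest (5.4%/yr ÷ 12 = 0.45%/month): CHF 97,282.37 × ((1 + 0.0045)^9 − 1) = CHF 4,011.6045…
Total = CHF 97,282.37 + CHF 23,347.7688 + CHF 4,011.6045… = CHF 124,641.74

CHF 124,641.74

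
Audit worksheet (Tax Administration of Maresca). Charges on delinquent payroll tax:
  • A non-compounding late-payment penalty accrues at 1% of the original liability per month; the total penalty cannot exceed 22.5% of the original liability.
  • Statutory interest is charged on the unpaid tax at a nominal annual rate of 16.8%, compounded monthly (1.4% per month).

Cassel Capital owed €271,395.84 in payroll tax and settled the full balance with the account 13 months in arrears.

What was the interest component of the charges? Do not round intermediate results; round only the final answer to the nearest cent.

Interest: €271,395.84 × ((1 + 0.014)^13 − 1) = €271,395.84 × 0.1981010… = €53,763.7756…

€53,763.78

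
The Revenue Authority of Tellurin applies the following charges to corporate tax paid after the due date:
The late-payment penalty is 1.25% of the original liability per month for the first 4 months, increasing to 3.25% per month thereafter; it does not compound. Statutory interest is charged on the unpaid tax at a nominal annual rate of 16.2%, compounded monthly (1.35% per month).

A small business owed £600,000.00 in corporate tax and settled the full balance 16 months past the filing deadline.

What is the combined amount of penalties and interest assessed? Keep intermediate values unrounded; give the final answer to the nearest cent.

£407,586.16

Penalty, months 1–4: 4 × 1.25% × £600,000.00 = £30,000.00
Penalty, months 5–16: 12 × 3.25% × £600,000.00 = £234,000.00
Interest: £600,000.00 × ((1 + 0.0135)^16 − 1) = £600,000.00 × 0.2393103… = £143,586.1617…
Penalties + interest = £264,000.0000 + £143,586.1617… = £407,586.16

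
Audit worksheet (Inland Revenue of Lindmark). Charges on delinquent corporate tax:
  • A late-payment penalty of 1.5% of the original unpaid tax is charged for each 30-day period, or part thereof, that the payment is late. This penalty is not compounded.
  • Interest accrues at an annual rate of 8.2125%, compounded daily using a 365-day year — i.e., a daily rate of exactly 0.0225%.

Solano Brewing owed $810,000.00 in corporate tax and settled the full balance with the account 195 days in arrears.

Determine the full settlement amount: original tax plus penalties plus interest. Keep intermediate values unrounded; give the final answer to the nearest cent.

$931,375.73

Penalty periods: ⌈195/30⌉ = 7; penalty = 7 × 1.5% × $810,000.00 = $85,050.00
Interest: $810,000.00 × ((1 + 0.000225)^195 − 1) = $810,000.00 × 0.04484658… = $36,325.7328…
Total = $810,000.00 + $85,050.0000 + $36,325.7328… = $931,375.73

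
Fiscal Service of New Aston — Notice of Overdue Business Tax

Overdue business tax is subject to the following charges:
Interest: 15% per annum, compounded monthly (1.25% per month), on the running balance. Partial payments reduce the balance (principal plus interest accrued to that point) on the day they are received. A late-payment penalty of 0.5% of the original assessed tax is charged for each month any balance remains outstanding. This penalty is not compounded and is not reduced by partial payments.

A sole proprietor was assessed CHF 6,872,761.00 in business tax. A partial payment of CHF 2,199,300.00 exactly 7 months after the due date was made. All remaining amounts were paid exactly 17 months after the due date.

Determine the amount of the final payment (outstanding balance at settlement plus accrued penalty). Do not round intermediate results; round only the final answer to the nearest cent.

Balance at month 7: CHF 6,872,761.0000 × (1 + 0.0125)^7 = CHF 7,497,154.5691…
After CHF 2,199,300.00 payment: CHF 7,497,154.5691… − CHF 2,199,300.00 = CHF 5,297,854.5691…
Balance at month 17: CHF 5,297,854.5691… × (1 + 0.0125)^10 = CHF 5,998,606.1884…
Penalty: 17 × 0.5% × CHF 6,872,761.00 = CHF 584,184.69…
Final settlement = outstanding balance + penalty = CHF 5,998,606.1884… + CHF 584,184.69… = CHF 6,582,790.87

CHF 6,582,790.87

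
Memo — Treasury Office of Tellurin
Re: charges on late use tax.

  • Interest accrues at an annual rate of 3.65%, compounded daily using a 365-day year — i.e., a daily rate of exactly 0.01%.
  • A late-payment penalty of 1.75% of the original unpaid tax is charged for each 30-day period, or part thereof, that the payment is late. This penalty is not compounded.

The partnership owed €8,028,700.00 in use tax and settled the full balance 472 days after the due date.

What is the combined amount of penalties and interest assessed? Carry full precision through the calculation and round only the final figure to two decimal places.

€2,636,056.49

Penalty periods: ⌈472/30⌉ = 16; penalty = 16 × 1.75% × €8,028,700.00 = €2,248,036.00
Interest: €8,028,700.00 × ((1 + 0.0001)^472 − 1) = €8,028,700.00 × 0.04832918… = €388,020.4919…
Penalties + interest = €2,248,036.0000 + €388,020.4919… = €2,636,056.49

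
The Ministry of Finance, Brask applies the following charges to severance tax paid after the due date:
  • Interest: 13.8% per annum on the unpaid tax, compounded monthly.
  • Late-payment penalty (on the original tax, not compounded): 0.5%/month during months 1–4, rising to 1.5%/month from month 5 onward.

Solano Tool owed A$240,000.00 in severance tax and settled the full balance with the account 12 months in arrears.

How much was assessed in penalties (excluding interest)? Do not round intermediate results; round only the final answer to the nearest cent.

A$33,600.00

Penalty, months 1–4: 4 × 0.5% × A$240,000.00 = A$4,800.00
Penalty, months 5–12: 8 × 1.5% × A$240,000.00 = A$28,800.00
Total penalty = A$4,800.00 + A$28,800.00 = A$33,600.00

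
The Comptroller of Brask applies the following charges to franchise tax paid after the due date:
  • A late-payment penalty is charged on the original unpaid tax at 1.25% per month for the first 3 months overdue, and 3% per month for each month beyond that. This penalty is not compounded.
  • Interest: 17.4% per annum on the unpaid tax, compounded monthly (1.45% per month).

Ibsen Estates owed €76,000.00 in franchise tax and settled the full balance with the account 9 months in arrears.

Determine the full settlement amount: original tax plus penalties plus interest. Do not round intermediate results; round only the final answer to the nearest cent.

€103,043.14

Penalty, months 1–3: 3 × 1.25% × €76,000.00 = €2,850.00
Penalty, months 4–9: 6 × 3% × €76,000.00 = €13,680.00
Interest: €76,000.00 × ((1 + 0.0145)^9 − 1) = €76,000.00 × 0.1383307… = €10,513.1359…
Total = €76,000.00 + €16,530.0000 + €10,513.1359… = €103,043.14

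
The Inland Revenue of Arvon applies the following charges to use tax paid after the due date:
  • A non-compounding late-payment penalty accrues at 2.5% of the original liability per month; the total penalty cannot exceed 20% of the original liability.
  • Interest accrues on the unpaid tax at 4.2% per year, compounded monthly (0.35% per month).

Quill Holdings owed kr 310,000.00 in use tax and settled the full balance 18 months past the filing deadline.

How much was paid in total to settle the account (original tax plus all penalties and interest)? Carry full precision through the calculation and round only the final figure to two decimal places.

kr 392,122.01

Penalty (uncapped): 18 × 2.5% × kr 310,000.00 = kr 139,500.00; cap = 20% × kr 310,000.00 = kr 62,000.00 → penalty = kr 62,000.00
Interest: kr 310,000.00 × ((1 + 0.0035)^18 − 1) = kr 310,000.00 × 0.0649097… = kr 20,122.0069…
Total = kr 310,000.00 + kr 62,000.0000 + kr 20,122.0069… = kr 392,122.01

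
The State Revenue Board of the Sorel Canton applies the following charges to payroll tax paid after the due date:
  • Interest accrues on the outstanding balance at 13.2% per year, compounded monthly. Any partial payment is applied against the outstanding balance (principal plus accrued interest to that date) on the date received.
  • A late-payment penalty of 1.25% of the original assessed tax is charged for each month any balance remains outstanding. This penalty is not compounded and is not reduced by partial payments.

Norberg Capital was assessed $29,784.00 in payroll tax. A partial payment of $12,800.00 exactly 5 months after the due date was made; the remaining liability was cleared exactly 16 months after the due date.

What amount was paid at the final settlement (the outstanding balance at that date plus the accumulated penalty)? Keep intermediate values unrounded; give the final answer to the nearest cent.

$27,001.40

Monthly rate = 13.2% ÷ 12 = 1.1%
Balance at month 5: $29,784.0000 × (1 + 0.011)^5 = $31,458.5573…
After $12,800.00 payment: $31,458.5573… − $12,800.00 = $18,658.5573…
Balance at month 16: $18,658.5573… × (1 + 0.011)^11 = $21,044.6046…
Penalty: 16 × 1.25% × $29,784.00 = $5,956.80
Final settlement = outstanding balance + penalty = $21,044.6046… + $5,956.80 = $27,001.40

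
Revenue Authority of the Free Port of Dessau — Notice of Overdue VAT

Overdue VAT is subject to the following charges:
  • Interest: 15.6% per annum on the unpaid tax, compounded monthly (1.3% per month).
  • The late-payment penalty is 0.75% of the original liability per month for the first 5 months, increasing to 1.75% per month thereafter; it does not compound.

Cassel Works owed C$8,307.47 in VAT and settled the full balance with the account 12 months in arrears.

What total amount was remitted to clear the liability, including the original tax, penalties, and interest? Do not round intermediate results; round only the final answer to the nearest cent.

Penalty, months 1–5: 5 × 0.75% × C$8,307.47 = C$311.53…
Penalty, months 6–12: 7 × 1.75% × C$8,307.47 = C$1,017.67…
Interest: C$8,307.47 × ((1 + 0.013)^12 − 1) = C$8,307.47 × 0.1676518… = C$1,392.7621…
Total = C$8,307.47 + C$1,329.1952 + C$1,392.7621… = C$11,029.43

C$11,029.43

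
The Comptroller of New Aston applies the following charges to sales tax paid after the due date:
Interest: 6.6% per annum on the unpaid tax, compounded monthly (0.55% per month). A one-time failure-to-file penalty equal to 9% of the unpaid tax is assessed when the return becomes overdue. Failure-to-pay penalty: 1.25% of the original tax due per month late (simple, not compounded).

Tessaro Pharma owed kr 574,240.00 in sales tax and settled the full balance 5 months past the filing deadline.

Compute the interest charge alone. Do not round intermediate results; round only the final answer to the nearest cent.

Interest: kr 574,240.00 × ((1 + 0.0055)^5 − 1) = kr 574,240.00 × 0.0278042… = kr 15,966.2656…

kr 15,966.27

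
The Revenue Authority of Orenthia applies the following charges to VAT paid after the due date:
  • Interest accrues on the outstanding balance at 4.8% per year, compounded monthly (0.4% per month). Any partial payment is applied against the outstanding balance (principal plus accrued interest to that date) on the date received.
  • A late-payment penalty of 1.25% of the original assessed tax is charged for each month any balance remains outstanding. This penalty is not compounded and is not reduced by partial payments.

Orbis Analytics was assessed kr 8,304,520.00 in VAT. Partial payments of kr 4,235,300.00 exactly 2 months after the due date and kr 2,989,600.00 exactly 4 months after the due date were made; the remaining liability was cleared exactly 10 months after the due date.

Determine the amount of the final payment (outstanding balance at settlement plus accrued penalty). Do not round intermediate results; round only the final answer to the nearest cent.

kr 2,245,995.27

Balance at month 2: kr 8,304,520.0000 × (1 + 0.004)^2 = kr 8,371,089.0323…
After kr 4,235,300.00 payment: kr 8,371,089.0323… − kr 4,235,300.00 = kr 4,135,789.0323…
Balance at month 4: kr 4,135,789.0323… × (1 + 0.004)^2 = kr 4,168,941.5172…
After kr 2,989,600.00 payment: kr 4,168,941.5172… − kr 2,989,600.00 = kr 1,179,341.5172…
Balance at month 10: kr 1,179,341.5172… × (1 + 0.004)^6 = kr 1,207,930.2697…
Penalty: 10 × 1.25% × kr 8,304,520.00 = kr 1,038,065.00
Final settlement = outstanding balance + penalty = kr 1,207,930.2697… + kr 1,038,065.00 = kr 2,245,995.27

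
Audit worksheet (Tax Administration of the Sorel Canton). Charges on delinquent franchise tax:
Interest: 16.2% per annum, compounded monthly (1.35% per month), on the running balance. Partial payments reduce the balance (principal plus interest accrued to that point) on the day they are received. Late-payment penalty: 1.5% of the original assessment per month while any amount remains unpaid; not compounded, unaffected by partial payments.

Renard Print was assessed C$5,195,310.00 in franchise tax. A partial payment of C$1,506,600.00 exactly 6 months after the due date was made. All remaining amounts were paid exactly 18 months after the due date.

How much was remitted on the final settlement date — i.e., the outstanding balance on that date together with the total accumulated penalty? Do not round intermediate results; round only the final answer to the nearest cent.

C$6,246,718.25

Balance at month 6: C$5,195,310.0000 × (1 + 0.0135)^6 = C$5,630,591.0394…
After C$1,506,600.00 payment: C$5,630,591.0394… − C$1,506,600.00 = C$4,123,991.0394…
Balance at month 18: C$4,123,991.0394… × (1 + 0.0135)^12 = C$4,843,984.5505…
Penalty: 18 × 1.5% × C$5,195,310.00 = C$1,402,733.70
Final settlement = outstanding balance + penalty = C$4,843,984.5505… + C$1,402,733.70 = C$6,246,718.25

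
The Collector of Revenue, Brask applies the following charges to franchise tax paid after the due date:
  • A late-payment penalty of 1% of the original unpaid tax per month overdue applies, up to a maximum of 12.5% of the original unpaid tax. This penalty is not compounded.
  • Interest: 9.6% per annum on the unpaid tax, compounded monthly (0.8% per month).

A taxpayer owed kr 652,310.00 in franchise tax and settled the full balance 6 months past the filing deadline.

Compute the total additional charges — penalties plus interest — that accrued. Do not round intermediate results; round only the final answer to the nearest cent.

kr 71,082.42

Penalty: 6 × 1% × kr 652,310.00 = kr 39,138.60 (below the 12.5% cap of kr 81,538.75)
Interest: kr 652,310.00 × ((1 + 0.008)^6 − 1) = kr 652,310.00 × 0.0489703… = kr 31,943.8175…
Penalties + interest = kr 39,138.6000 + kr 31,943.8175… = kr 71,082.42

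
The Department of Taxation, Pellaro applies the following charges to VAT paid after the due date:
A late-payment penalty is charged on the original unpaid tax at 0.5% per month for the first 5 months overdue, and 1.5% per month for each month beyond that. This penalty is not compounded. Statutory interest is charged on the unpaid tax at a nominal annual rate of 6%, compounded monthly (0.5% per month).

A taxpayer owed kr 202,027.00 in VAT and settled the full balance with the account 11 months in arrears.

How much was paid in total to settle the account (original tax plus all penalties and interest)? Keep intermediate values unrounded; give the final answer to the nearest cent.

kr 236,653.59

Penalty, months 1–5: 5 × 0.5% × kr 202,027.00 = kr 5,050.68…
Penalty, months 6–11: 6 × 1.5% × kr 202,027.00 = kr 18,182.43
Interest: kr 202,027.00 × ((1 + 0.005)^11 − 1) = kr 202,027.00 × 0.0563958… = kr 11,393.4809…
Total = kr 202,027.00 + kr 23,233.1050 + kr 11,393.4809… = kr 236,653.59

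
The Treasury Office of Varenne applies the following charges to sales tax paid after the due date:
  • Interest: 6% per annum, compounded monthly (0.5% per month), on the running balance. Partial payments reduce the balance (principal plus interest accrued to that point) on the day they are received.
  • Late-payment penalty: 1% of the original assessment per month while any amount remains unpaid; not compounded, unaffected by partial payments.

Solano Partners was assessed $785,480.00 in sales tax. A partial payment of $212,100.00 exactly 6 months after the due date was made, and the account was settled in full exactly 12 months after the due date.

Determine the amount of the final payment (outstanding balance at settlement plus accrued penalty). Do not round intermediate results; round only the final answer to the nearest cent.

$709,641.22

Balance at month 6: $785,480.0000 × (1 + 0.005)^6 = $809,340.9261…
After $212,100.00 payment: $809,340.9261… − $212,100.00 = $597,240.9261…
Balance at month 12: $597,240.9261… × (1 + 0.005)^6 = $615,383.6179…
Penalty: 12 × 1% × $785,480.00 = $94,257.60
Final settlement = outstanding balance + penalty = $615,383.6179… + $94,257.60 = $709,641.22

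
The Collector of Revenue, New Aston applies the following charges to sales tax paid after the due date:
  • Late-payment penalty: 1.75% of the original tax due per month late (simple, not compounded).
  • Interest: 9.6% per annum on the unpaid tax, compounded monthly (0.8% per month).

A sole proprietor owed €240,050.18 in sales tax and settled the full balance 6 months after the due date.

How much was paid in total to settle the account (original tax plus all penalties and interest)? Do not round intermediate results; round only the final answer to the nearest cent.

Late-payment penalty = 1.75% × €240,050.18 × 6 mo = €25,205.27…
Interest: €240,050.18 × ((1 + 0.008)^6 − 1) = €240,050.18 × 0.0489703… = €11,755.3297…
Total = €240,050.18 + €25,205.2689 + €11,755.3297… = €277,010.78

€277,010.78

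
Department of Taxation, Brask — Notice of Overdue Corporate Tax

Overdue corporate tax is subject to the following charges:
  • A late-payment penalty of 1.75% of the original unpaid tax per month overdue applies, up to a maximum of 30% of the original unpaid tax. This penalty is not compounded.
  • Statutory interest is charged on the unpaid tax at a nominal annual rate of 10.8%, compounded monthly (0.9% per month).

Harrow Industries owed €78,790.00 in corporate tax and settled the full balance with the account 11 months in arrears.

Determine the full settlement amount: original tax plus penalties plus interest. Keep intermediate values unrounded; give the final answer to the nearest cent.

€102,117.94

Penalty: 11 × 1.75% × €78,790.00 = €15,167.08… (below the 30% cap of €23,637.00)
Interest: €78,790.00 × ((1 + 0.009)^11 − 1) = €78,790.00 × 0.1035775… = €8,160.8695…
Total = €78,790.00 + €15,167.0750 + €8,160.8695… = €102,117.94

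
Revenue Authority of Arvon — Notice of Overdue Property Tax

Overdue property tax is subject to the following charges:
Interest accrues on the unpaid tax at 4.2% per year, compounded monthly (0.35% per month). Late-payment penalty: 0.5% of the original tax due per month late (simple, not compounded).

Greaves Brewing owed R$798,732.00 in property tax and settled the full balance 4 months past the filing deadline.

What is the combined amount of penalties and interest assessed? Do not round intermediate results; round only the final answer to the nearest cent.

R$27,215.73

Late-payment penalty: 4 × 0.5% × R$798,732.00 = R$15,974.64
Interest: R$798,732.00 × ((1 + 0.0035)^4 − 1) = R$798,732.00 × 0.0140737… = R$11,241.0919…
Penalties + interest = R$15,974.6400 + R$11,241.0919… = R$27,215.73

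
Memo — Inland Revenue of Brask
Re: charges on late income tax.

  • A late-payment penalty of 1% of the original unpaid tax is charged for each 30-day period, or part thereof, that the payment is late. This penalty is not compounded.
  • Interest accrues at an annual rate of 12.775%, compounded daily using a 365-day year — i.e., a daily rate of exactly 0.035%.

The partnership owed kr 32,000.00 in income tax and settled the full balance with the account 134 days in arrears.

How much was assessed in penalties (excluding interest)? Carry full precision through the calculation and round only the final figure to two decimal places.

kr 1,600.00

Penalty periods: ⌈134/30⌉ = 5; penalty = 5 × 1% × kr 32,000.00 = kr 1,600.00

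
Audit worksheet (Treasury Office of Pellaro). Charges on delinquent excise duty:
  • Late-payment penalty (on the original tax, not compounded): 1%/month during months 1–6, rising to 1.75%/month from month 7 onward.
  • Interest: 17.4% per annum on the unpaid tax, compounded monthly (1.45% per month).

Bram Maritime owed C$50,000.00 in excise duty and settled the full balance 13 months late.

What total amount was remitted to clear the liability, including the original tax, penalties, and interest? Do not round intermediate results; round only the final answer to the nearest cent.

Penalty, months 1–6: 6 × 1% × C$50,000.00 = C$3,000.00
Penalty, months 7–13: 7 × 1.75% × C$50,000.00 = C$6,125.00
Interest: C$50,000.00 × ((1 + 0.0145)^13 − 1) = C$50,000.00 × 0.2058039… = C$10,290.1927…
Total = C$50,000.00 + C$9,125.0000 + C$10,290.1927… = C$69,415.19

C$69,415.19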